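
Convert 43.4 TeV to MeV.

43400000 MeV

tera = 10¹², mega = 10⁶; factor is 10⁶.
43.4 × 10⁶ = 43400000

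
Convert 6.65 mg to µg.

milli = 10^-3, micro = 10^-6; factor is 10^3.
6.65 × 10^3 = 6650

6650 µg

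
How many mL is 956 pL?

0.000000956 mL

pico = 10^-12, milli = 10^-3; factor is 10^-9.
956 × 10^-9 = 0.000000956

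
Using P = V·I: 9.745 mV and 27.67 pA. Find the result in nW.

9.745e-3 × 27.67e-12 = 269.64415e-15 W

0.00026964415 nW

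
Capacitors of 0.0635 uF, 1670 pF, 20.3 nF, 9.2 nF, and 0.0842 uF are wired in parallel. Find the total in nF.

178.87 nF

In nF:
  0.0635 uF = 0.0635 × 10^3 nF = 63.5
  1670 pF = 1670 × 10^-3 nF = 1.67
  20.3 nF → 20.3
  9.2 nF → 9.2
  0.0842 uF = 0.0842 × 10^3 nF = 84.2
Sum: 63.5 + 1.67 + 20.3 + 9.2 + 84.2 = 178.87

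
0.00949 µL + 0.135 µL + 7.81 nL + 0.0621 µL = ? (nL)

In nL:
  0.00949 µL = 0.00949e3 nL = 9.49
  0.135 µL = 0.135e3 nL = 135
  7.81 nL → 7.81
  0.0621 µL = 0.0621e3 nL = 62.1
Sum: 9.49 + 135 + 7.81 + 62.1 = 214.4

214.4 nL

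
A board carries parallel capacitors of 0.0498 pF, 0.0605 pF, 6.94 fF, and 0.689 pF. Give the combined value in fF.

In fF:
  0.0498 pF = 0.0498 × 10³ fF = 49.8
  0.0605 pF = 0.0605 × 10³ fF = 60.5
  6.94 fF → 6.94
  0.689 pF = 0.689 × 10³ fF = 689
Sum: 49.8 + 60.5 + 6.94 + 689 = 806.24

806.24 fF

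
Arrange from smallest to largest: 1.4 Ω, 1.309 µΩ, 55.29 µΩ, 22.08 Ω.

1.309 µΩ < 55.29 µΩ < 1.4 Ω < 22.08 Ω

1.4 Ω = 1.4 Ω
1.309 µΩ = 0.000001309 Ω
55.29 µΩ = 0.00005529 Ω
22.08 Ω = 22.08 Ω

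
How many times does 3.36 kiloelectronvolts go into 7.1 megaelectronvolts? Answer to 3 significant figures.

2110

(7.1 × 10⁶) / (3.36 × 10³) = 2.113 × 10³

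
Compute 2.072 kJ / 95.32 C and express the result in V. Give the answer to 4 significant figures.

21.74 V

(2.072e3) / (95.32) = 0.0217373e3 V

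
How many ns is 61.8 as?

0.0000000618 ns

atto = 10^-18, nano = 10^-9; factor is 10^-9.
61.8 × 10^-9 = 0.0000000618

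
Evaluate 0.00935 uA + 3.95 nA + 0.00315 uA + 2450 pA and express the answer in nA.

In nA:
  0.00935 uA = 0.00935 × 10³ nA = 9.35
  3.95 nA → 3.95
  0.00315 uA = 0.00315 × 10³ nA = 3.15
  2450 pA = 2450 × 10⁻³ nA = 2.45
Sum: 9.35 + 3.95 + 3.15 + 2.45 = 18.9

18.9 nA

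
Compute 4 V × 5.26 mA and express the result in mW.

4 × 5.26e-3 = 21.04e-3 W

21.04 mW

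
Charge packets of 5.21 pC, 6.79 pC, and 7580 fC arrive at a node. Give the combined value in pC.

In pC:
  5.21 pC → 5.21
  6.79 pC → 6.79
  7580 fC = 7580 × 10⁻³ pC = 7.58
Sum: 5.21 + 6.79 + 7.58 = 19.58

19.58 pC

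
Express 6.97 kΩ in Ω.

kilo = 10^3, (no prefix) = 10^0; factor is 10^3.
6.97 × 10^3 = 6970

6970 Ω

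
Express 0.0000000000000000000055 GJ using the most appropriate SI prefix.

= 5.5e-12 J; 1e-12 is pico.

5.5 pJ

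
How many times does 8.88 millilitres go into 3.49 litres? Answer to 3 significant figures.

(3.49) / (8.88 × 10⁻³) = 0.393 × 10³

393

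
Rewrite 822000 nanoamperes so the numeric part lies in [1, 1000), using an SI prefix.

822 microamperes

= 822e-6 amperes; 1e-6 is micro.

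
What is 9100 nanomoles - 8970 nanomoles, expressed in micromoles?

In micromoles:
  9100 nanomoles = 9100 × 10^-3 micromoles = 9.1
  8970 nanomoles = 8970 × 10^-3 micromoles = 8.97
Difference: 9.1 - 8.97 = 0.13

0.13 micromoles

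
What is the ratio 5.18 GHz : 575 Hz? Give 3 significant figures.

(5.18e9) / (575) = 0.009009e9

9010000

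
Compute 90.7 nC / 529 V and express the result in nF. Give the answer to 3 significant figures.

(90.7e-9) / (529) = 0.17146e-9 F

0.171 nF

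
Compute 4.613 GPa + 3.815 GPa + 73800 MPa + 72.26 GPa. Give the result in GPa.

In GPa:
  4.613 GPa → 4.613
  3.815 GPa → 3.815
  73800 MPa = 73800 × 10^-3 GPa = 73.8
  72.26 GPa → 72.26
Sum: 4.613 + 3.815 + 73.8 + 72.26 = 154.488

154.488 GPa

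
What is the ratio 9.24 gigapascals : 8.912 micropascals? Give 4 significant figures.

1037000000000000

(9.24 × 10^9) / (8.912 × 10^-6) = 1.0368 × 10^15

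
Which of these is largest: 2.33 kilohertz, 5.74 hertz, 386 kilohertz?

2.33 kilohertz = 2330 hertz
5.74 hertz = 5.74 hertz
386 kilohertz = 386000 hertz

386 kilohertz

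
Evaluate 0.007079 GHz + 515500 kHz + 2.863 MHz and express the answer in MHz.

In MHz:
  0.007079 GHz = 0.007079 × 10^3 MHz = 7.079
  515500 kHz = 515500 × 10^-3 MHz = 515.5
  2.863 MHz → 2.863
Sum: 7.079 + 515.5 + 2.863 = 525.442

525.442 MHz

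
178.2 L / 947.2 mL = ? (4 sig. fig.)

188.1

(178.2) / (947.2e-3) = 0.18813e3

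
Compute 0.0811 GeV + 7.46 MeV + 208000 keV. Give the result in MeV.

In MeV:
  0.0811 GeV = 0.0811 × 10³ MeV = 81.1
  7.46 MeV → 7.46
  208000 keV = 208000 × 10⁻³ MeV = 208
Sum: 81.1 + 7.46 + 208 = 296.56

296.56 MeV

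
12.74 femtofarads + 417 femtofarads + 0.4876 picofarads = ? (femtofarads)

917.34 femtofarads

In femtofarads:
  12.74 femtofarads → 12.74
  417 femtofarads → 417
  0.4876 picofarads = 0.4876 × 10³ femtofarads = 487.6
Sum: 12.74 + 417 + 487.6 = 917.34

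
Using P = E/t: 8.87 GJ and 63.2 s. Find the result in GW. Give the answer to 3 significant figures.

(8.87e9) / (63.2) = 0.14035e9 W

0.140 GW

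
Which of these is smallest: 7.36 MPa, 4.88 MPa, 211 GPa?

7.36 MPa = 7360000 Pa
4.88 MPa = 4880000 Pa
211 GPa = 211000000000 Pa

4.88 MPa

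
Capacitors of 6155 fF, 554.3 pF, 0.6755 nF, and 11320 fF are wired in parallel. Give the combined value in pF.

In pF:
  6155 fF = 6155e-3 pF = 6.155
  554.3 pF → 554.3
  0.6755 nF = 0.6755e3 pF = 675.5
  11320 fF = 11320e-3 pF = 11.32
Sum: 6.155 + 554.3 + 675.5 + 11.32 = 1247.275

1247.275 pF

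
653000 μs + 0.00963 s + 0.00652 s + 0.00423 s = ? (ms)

673.38 ms

In ms:
  653000 μs = 653000 × 10⁻³ ms = 653
  0.00963 s = 0.00963 × 10³ ms = 9.63
  0.00652 s = 0.00652 × 10³ ms = 6.52
  0.00423 s = 0.00423 × 10³ ms = 4.23
Sum: 653 + 9.63 + 6.52 + 4.23 = 673.38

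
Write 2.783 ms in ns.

milli = 10⁻³, nano = 10⁻⁹; factor is 10⁶.
2.783 × 10⁶ = 2783000

2783000 ns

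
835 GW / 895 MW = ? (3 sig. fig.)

(835e9) / (895e6) = 0.933e3

933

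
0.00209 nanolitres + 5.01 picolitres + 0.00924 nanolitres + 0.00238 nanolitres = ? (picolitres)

18.72 picolitres

In picolitres:
  0.00209 nanolitres = 0.00209 × 10^3 picolitres = 2.09
  5.01 picolitres → 5.01
  0.00924 nanolitres = 0.00924 × 10^3 picolitres = 9.24
  0.00238 nanolitres = 0.00238 × 10^3 picolitres = 2.38
Sum: 2.09 + 5.01 + 9.24 + 2.38 = 18.72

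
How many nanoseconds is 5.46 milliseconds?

5460000 nanoseconds

milli = 10^-3, nano = 10^-9; factor is 10^6.
5.46 × 10^6 = 5460000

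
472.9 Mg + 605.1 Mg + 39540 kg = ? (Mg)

1117.54 Mg

In Mg:
  472.9 Mg → 472.9
  605.1 Mg → 605.1
  39540 kg = 39540 × 10⁻³ Mg = 39.54
Sum: 472.9 + 605.1 + 39.54 = 1117.54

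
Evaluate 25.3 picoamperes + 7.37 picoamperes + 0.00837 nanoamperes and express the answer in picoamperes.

In picoamperes:
  25.3 picoamperes → 25.3
  7.37 picoamperes → 7.37
  0.00837 nanoamperes = 0.00837e3 picoamperes = 8.37
Sum: 25.3 + 7.37 + 8.37 = 41.04

41.04 picoamperes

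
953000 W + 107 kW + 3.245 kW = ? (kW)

In kW:
  953000 W = 953000e-3 kW = 953
  107 kW → 107
  3.245 kW → 3.245
Sum: 953 + 107 + 3.245 = 1063.245

1063.245 kW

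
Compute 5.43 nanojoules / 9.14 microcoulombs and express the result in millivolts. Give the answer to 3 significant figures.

0.594 millivolts

(5.43 × 10^-9) / (9.14 × 10^-6) = 0.59409 × 10^-3 V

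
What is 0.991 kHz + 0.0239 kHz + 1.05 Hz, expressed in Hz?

1015.95 Hz

In Hz:
  0.991 kHz = 0.991 × 10^3 Hz = 991
  0.0239 kHz = 0.0239 × 10^3 Hz = 23.9
  1.05 Hz → 1.05
Sum: 991 + 23.9 + 1.05 = 1015.95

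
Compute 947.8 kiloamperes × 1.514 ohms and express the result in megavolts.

947.8 × 10³ × 1.514 = 1434.9692 × 10³ V

1.4349692 megavolts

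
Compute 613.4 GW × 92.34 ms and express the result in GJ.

613.4 × 10^9 × 92.34 × 10^-3 = 56641.356 × 10^6 J

56.641356 GJ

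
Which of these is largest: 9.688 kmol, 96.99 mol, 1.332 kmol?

9.688 kmol

9.688 kmol = 9688 mol
96.99 mol = 96.99 mol
1.332 kmol = 1332 mol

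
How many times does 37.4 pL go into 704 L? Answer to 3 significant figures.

(704) / (37.4 × 10⁻¹²) = 18.82 × 10¹²

18800000000000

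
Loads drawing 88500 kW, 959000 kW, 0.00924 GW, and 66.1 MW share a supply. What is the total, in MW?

In MW:
  88500 kW = 88500 × 10⁻³ MW = 88.5
  959000 kW = 959000 × 10⁻³ MW = 959
  0.00924 GW = 0.00924 × 10³ MW = 9.24
  66.1 MW → 66.1
Sum: 88.5 + 959 + 9.24 + 66.1 = 1122.84

1122.84 MW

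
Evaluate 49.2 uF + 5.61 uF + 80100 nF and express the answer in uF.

In uF:
  49.2 uF → 49.2
  5.61 uF → 5.61
  80100 nF = 80100 × 10⁻³ uF = 80.1
Sum: 49.2 + 5.61 + 80.1 = 134.91

134.91 uF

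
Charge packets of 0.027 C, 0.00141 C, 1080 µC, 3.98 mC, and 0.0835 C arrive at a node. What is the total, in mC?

116.97 mC

In mC:
  0.027 C = 0.027 × 10³ mC = 27
  0.00141 C = 0.00141 × 10³ mC = 1.41
  1080 µC = 1080 × 10⁻³ mC = 1.08
  3.98 mC → 3.98
  0.0835 C = 0.0835 × 10³ mC = 83.5
Sum: 27 + 1.41 + 1.08 + 3.98 + 83.5 = 116.97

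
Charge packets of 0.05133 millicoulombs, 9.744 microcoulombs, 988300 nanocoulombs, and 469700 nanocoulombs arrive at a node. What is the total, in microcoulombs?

1519.074 microcoulombs

In microcoulombs:
  0.05133 millicoulombs = 0.05133 × 10³ microcoulombs = 51.33
  9.744 microcoulombs → 9.744
  988300 nanocoulombs = 988300 × 10⁻³ microcoulombs = 988.3
  469700 nanocoulombs = 469700 × 10⁻³ microcoulombs = 469.7
Sum: 51.33 + 9.744 + 988.3 + 469.7 = 1519.074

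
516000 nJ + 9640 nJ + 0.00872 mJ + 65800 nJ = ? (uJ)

In uJ:
  516000 nJ = 516000 × 10⁻³ uJ = 516
  9640 nJ = 9640 × 10⁻³ uJ = 9.64
  0.00872 mJ = 0.00872 × 10³ uJ = 8.72
  65800 nJ = 65800 × 10⁻³ uJ = 65.8
Sum: 516 + 9.64 + 8.72 + 65.8 = 600.16

600.16 uJ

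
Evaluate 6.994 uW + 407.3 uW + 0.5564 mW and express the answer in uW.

In uW:
  6.994 uW → 6.994
  407.3 uW → 407.3
  0.5564 mW = 0.5564 × 10^3 uW = 556.4
Sum: 6.994 + 407.3 + 556.4 = 970.694

970.694 uW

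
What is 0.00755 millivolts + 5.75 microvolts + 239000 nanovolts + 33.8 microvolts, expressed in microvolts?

286.1 microvolts

In microvolts:
  0.00755 millivolts = 0.00755e3 microvolts = 7.55
  5.75 microvolts → 5.75
  239000 nanovolts = 239000e-3 microvolts = 239
  33.8 microvolts → 33.8
Sum: 7.55 + 5.75 + 239 + 33.8 = 286.1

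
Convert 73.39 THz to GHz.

73390 GHz

tera = 1e12, giga = 1e9; factor is 1e3.
73.39 × 1e3 = 73390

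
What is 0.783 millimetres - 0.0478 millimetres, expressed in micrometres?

In micrometres:
  0.783 millimetres = 0.783 × 10^3 micrometres = 783
  0.0478 millimetres = 0.0478 × 10^3 micrometres = 47.8
Difference: 783 - 47.8 = 735.2

735.2 micrometres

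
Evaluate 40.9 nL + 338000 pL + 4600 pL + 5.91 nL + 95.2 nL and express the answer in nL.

In nL:
  40.9 nL → 40.9
  338000 pL = 338000 × 10^-3 nL = 338
  4600 pL = 4600 × 10^-3 nL = 4.6
  5.91 nL → 5.91
  95.2 nL → 95.2
Sum: 40.9 + 338 + 4.6 + 5.91 + 95.2 = 484.61

484.61 nL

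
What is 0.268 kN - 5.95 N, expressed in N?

262.05 N

In N:
  0.268 kN = 0.268 × 10^3 N = 268
  5.95 N → 5.95
Difference: 268 - 5.95 = 262.05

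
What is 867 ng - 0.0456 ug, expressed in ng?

In ng:
  867 ng → 867
  0.0456 ug = 0.0456e3 ng = 45.6
Difference: 867 - 45.6 = 821.4

821.4 ng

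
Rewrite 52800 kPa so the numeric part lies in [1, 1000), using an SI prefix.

= 52.8e6 Pa; 1e6 is mega.

52.8 MPa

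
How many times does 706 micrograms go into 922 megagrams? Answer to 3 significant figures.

(922 × 10⁶) / (706 × 10⁻⁶) = 1.306 × 10¹²

1310000000000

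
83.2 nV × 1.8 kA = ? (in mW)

0.14976 mW

83.2e-9 × 1.8e3 = 149.76e-6 W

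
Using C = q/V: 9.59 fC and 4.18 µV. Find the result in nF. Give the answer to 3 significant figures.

(9.59e-15) / (4.18e-6) = 2.2943e-9 F

2.29 nF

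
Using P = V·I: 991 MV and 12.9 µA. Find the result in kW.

991 × 10^6 × 12.9 × 10^-6 = 12783.9 W

12.7839 kW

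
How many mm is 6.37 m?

6370 mm

(no prefix) = 1e0, milli = 1e-3; factor is 1e3.
6.37 × 1e3 = 6370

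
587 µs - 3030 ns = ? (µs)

In µs:
  587 µs → 587
  3030 ns = 3030e-3 µs = 3.03
Difference: 587 - 3.03 = 583.97

583.97 µs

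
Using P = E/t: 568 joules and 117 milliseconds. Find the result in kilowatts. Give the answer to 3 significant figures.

(568) / (117 × 10^-3) = 4.8547 × 10^3 W

4.85 kilowatts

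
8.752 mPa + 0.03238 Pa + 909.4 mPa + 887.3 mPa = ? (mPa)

In mPa:
  8.752 mPa → 8.752
  0.03238 Pa = 0.03238e3 mPa = 32.38
  909.4 mPa → 909.4
  887.3 mPa → 887.3
Sum: 8.752 + 32.38 + 909.4 + 887.3 = 1837.832

1837.832 mPa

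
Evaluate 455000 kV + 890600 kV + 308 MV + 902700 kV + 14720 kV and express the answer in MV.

In MV:
  455000 kV = 455000 × 10⁻³ MV = 455
  890600 kV = 890600 × 10⁻³ MV = 890.6
  308 MV → 308
  902700 kV = 902700 × 10⁻³ MV = 902.7
  14720 kV = 14720 × 10⁻³ MV = 14.72
Sum: 455 + 890.6 + 308 + 902.7 + 14.72 = 2571.02

2571.02 MV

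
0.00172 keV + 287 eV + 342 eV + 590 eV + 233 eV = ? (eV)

In eV:
  0.00172 keV = 0.00172 × 10^3 eV = 1.72
  287 eV → 287
  342 eV → 342
  590 eV → 590
  233 eV → 233
Sum: 1.72 + 287 + 342 + 590 + 233 = 1453.72

1453.72 eV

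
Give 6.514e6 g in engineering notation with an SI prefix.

= 6.514e6 g; 1e6 is mega.

6.514 Mg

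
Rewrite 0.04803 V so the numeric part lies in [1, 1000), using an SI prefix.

48.03 mV

= 48.03 × 10^-3 V; 10^-3 is milli.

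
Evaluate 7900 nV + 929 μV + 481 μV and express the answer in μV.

In μV:
  7900 nV = 7900e-3 μV = 7.9
  929 μV → 929
  481 μV → 481
Sum: 7.9 + 929 + 481 = 1417.9

1417.9 μV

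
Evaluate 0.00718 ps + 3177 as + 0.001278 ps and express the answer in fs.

11.635 fs

In fs:
  0.00718 ps = 0.00718e3 fs = 7.18
  3177 as = 3177e-3 fs = 3.177
  0.001278 ps = 0.001278e3 fs = 1.278
Sum: 7.18 + 3.177 + 1.278 = 11.635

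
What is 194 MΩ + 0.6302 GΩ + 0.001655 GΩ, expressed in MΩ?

825.855 MΩ

In MΩ:
  194 MΩ → 194
  0.6302 GΩ = 0.6302e3 MΩ = 630.2
  0.001655 GΩ = 0.001655e3 MΩ = 1.655
Sum: 194 + 630.2 + 1.655 = 825.855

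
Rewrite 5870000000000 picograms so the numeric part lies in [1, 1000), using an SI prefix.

5.87 grams

= 5.87 grams; mantissa already in [1, 1000).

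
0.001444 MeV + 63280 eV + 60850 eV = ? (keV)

125.574 keV

In keV:
  0.001444 MeV = 0.001444 × 10^3 keV = 1.444
  63280 eV = 63280 × 10^-3 keV = 63.28
  60850 eV = 60850 × 10^-3 keV = 60.85
Sum: 1.444 + 63.28 + 60.85 = 125.574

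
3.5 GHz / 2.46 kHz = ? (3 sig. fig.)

1420000

(3.5 × 10⁹) / (2.46 × 10³) = 1.423 × 10⁶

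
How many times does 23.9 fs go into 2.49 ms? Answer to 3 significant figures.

(2.49 × 10⁻³) / (23.9 × 10⁻¹⁵) = 0.1042 × 10¹²

104000000000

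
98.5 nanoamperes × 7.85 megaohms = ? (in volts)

98.5e-9 × 7.85e6 = 773.225e-3 V

0.773225 volts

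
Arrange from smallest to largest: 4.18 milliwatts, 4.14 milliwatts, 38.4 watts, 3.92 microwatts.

4.18 milliwatts = 0.00418 watts
4.14 milliwatts = 0.00414 watts
38.4 watts = 38.4 watts
3.92 microwatts = 0.00000392 watts

3.92 microwatts < 4.14 milliwatts < 4.18 milliwatts < 38.4 watts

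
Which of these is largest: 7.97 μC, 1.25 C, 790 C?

790 C

7.97 μC = 0.00000797 C
1.25 C = 1.25 C
790 C = 790 C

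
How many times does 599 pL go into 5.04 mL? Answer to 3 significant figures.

(5.04e-3) / (599e-12) = 0.008414e9

8410000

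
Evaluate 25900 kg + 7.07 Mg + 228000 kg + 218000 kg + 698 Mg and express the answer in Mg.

1176.97 Mg

In Mg:
  25900 kg = 25900 × 10⁻³ Mg = 25.9
  7.07 Mg → 7.07
  228000 kg = 228000 × 10⁻³ Mg = 228
  218000 kg = 218000 × 10⁻³ Mg = 218
  698 Mg → 698
Sum: 25.9 + 7.07 + 228 + 218 + 698 = 1176.97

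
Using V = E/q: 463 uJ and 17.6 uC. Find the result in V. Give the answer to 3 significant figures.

(463 × 10^-6) / (17.6 × 10^-6) = 26.307 V

26.3 V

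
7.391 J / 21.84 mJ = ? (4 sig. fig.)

338.4

(7.391) / (21.84e-3) = 0.33842e3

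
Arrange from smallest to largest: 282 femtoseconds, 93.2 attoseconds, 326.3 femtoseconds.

282 femtoseconds = 0.000000000000282 seconds
93.2 attoseconds = 0.0000000000000000932 seconds
326.3 femtoseconds = 0.0000000000003263 seconds

93.2 attoseconds < 282 femtoseconds < 326.3 femtoseconds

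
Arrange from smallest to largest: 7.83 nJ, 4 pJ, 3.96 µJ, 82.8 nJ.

4 pJ < 7.83 nJ < 82.8 nJ < 3.96 µJ

7.83 nJ = 0.00000000783 J
4 pJ = 0.000000000004 J
3.96 µJ = 0.00000396 J
82.8 nJ = 0.0000000828 J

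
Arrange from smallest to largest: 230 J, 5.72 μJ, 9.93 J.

5.72 μJ < 9.93 J < 230 J

230 J = 230 J
5.72 μJ = 0.00000572 J
9.93 J = 9.93 J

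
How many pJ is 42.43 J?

42430000000000 pJ

(no prefix) = 10⁰, pico = 10⁻¹²; factor is 10¹².
42.43 × 10¹² = 42430000000000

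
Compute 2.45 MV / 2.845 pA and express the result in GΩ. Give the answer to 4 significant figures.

(2.45 × 10⁶) / (2.845 × 10⁻¹²) = 0.86116 × 10¹⁸ Ω

861200000 GΩ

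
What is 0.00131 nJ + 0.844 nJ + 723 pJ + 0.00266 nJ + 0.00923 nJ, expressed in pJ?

In pJ:
  0.00131 nJ = 0.00131e3 pJ = 1.31
  0.844 nJ = 0.844e3 pJ = 844
  723 pJ → 723
  0.00266 nJ = 0.00266e3 pJ = 2.66
  0.00923 nJ = 0.00923e3 pJ = 9.23
Sum: 1.31 + 844 + 723 + 2.66 + 9.23 = 1580.2

1580.2 pJ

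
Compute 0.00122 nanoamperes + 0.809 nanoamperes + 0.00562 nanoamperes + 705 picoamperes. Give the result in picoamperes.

In picoamperes:
  0.00122 nanoamperes = 0.00122 × 10³ picoamperes = 1.22
  0.809 nanoamperes = 0.809 × 10³ picoamperes = 809
  0.00562 nanoamperes = 0.00562 × 10³ picoamperes = 5.62
  705 picoamperes → 705
Sum: 1.22 + 809 + 5.62 + 705 = 1520.84

1520.84 picoamperes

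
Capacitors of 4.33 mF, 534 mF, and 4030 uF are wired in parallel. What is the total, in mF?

In mF:
  4.33 mF → 4.33
  534 mF → 534
  4030 uF = 4030 × 10⁻³ mF = 4.03
Sum: 4.33 + 534 + 4.03 = 542.36

542.36 mF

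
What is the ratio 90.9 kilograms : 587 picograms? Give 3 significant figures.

155000000000000

(90.9 × 10³) / (587 × 10⁻¹²) = 0.1549 × 10¹⁵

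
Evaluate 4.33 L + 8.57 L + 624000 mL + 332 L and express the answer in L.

In L:
  4.33 L → 4.33
  8.57 L → 8.57
  624000 mL = 624000e-3 L = 624
  332 L → 332
Sum: 4.33 + 8.57 + 624 + 332 = 968.9

968.9 L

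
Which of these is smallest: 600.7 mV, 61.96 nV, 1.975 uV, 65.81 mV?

600.7 mV = 0.6007 V
61.96 nV = 0.00000006196 V
1.975 uV = 0.000001975 V
65.81 mV = 0.06581 V

61.96 nV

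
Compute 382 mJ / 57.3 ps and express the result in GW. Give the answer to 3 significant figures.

6.67 GW

(382 × 10^-3) / (57.3 × 10^-12) = 6.6667 × 10^9 W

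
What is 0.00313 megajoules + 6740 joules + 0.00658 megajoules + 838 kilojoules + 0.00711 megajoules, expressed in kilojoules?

In kilojoules:
  0.00313 megajoules = 0.00313 × 10^3 kilojoules = 3.13
  6740 joules = 6740 × 10^-3 kilojoules = 6.74
  0.00658 megajoules = 0.00658 × 10^3 kilojoules = 6.58
  838 kilojoules → 838
  0.00711 megajoules = 0.00711 × 10^3 kilojoules = 7.11
Sum: 3.13 + 6.74 + 6.58 + 838 + 7.11 = 861.56

861.56 kilojoules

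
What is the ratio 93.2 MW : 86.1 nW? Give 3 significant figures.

(93.2 × 10⁶) / (86.1 × 10⁻⁹) = 1.082 × 10¹⁵

1080000000000000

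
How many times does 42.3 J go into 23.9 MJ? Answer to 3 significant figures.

565000

(23.9e6) / (42.3) = 0.565e6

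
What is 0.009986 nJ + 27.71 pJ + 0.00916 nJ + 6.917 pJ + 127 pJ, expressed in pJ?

180.773 pJ

In pJ:
  0.009986 nJ = 0.009986 × 10³ pJ = 9.986
  27.71 pJ → 27.71
  0.00916 nJ = 0.00916 × 10³ pJ = 9.16
  6.917 pJ → 6.917
  127 pJ → 127
Sum: 9.986 + 27.71 + 9.16 + 6.917 + 127 = 180.773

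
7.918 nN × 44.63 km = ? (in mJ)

0.35338034 mJ

7.918 × 10⁻⁹ × 44.63 × 10³ = 353.38034 × 10⁻⁶ J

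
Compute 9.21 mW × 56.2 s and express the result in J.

0.517602 J

9.21 × 10^-3 × 56.2 = 517.602 × 10^-3 J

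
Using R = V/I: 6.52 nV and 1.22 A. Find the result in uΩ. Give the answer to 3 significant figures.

0.00534 uΩ

(6.52 × 10^-9) / (1.22) = 5.3443 × 10^-9 Ω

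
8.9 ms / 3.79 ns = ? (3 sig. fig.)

2350000

(8.9 × 10^-3) / (3.79 × 10^-9) = 2.348 × 10^6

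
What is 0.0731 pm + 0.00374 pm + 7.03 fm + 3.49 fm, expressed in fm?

In fm:
  0.0731 pm = 0.0731e3 fm = 73.1
  0.00374 pm = 0.00374e3 fm = 3.74
  7.03 fm → 7.03
  3.49 fm → 3.49
Sum: 73.1 + 3.74 + 7.03 + 3.49 = 87.36

87.36 fm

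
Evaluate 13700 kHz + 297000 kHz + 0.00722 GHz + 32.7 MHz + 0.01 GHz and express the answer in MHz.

In MHz:
  13700 kHz = 13700 × 10⁻³ MHz = 13.7
  297000 kHz = 297000 × 10⁻³ MHz = 297
  0.00722 GHz = 0.00722 × 10³ MHz = 7.22
  32.7 MHz → 32.7
  0.01 GHz = 0.01 × 10³ MHz = 10
Sum: 13.7 + 297 + 7.22 + 32.7 + 10 = 360.62

360.62 MHz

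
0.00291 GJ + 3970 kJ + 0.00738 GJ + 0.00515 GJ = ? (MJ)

19.41 MJ

In MJ:
  0.00291 GJ = 0.00291 × 10³ MJ = 2.91
  3970 kJ = 3970 × 10⁻³ MJ = 3.97
  0.00738 GJ = 0.00738 × 10³ MJ = 7.38
  0.00515 GJ = 0.00515 × 10³ MJ = 5.15
Sum: 2.91 + 3.97 + 7.38 + 5.15 = 19.41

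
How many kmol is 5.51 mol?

(no prefix) = 10^0, kilo = 10^3; factor is 10^-3.
5.51 × 10^-3 = 0.00551

0.00551 kmol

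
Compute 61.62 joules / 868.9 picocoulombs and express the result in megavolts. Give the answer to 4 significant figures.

70920 megavolts

(61.62) / (868.9 × 10⁻¹²) = 0.0709173 × 10¹² V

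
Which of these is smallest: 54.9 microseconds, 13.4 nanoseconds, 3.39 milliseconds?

13.4 nanoseconds

54.9 microseconds = 0.0000549 seconds
13.4 nanoseconds = 0.0000000134 seconds
3.39 milliseconds = 0.00339 seconds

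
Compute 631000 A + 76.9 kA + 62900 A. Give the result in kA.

770.8 kA

In kA:
  631000 A = 631000 × 10⁻³ kA = 631
  76.9 kA → 76.9
  62900 A = 62900 × 10⁻³ kA = 62.9
Sum: 631 + 76.9 + 62.9 = 770.8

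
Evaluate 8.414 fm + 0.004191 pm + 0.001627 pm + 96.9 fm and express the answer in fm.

111.132 fm

In fm:
  8.414 fm → 8.414
  0.004191 pm = 0.004191 × 10^3 fm = 4.191
  0.001627 pm = 0.001627 × 10^3 fm = 1.627
  96.9 fm → 96.9
Sum: 8.414 + 4.191 + 1.627 + 96.9 = 111.132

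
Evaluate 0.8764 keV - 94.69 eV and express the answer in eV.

781.71 eV

In eV:
  0.8764 keV = 0.8764 × 10³ eV = 876.4
  94.69 eV → 94.69
Difference: 876.4 - 94.69 = 781.71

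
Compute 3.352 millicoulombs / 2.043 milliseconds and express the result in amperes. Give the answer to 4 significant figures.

1.641 amperes

(3.352 × 10⁻³) / (2.043 × 10⁻³) = 1.64072 A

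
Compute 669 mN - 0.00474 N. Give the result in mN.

In mN:
  669 mN → 669
  0.00474 N = 0.00474 × 10^3 mN = 4.74
Difference: 669 - 4.74 = 664.26

664.26 mN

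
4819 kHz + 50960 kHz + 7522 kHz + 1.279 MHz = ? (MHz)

In MHz:
  4819 kHz = 4819e-3 MHz = 4.819
  50960 kHz = 50960e-3 MHz = 50.96
  7522 kHz = 7522e-3 MHz = 7.522
  1.279 MHz → 1.279
Sum: 4.819 + 50.96 + 7.522 + 1.279 = 64.58

64.58 MHz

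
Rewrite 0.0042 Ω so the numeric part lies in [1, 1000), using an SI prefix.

= 4.2e-3 Ω; 1e-3 is milli.

4.2 mΩ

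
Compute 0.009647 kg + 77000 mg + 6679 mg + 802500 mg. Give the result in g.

In g:
  0.009647 kg = 0.009647 × 10³ g = 9.647
  77000 mg = 77000 × 10⁻³ g = 77
  6679 mg = 6679 × 10⁻³ g = 6.679
  802500 mg = 802500 × 10⁻³ g = 802.5
Sum: 9.647 + 77 + 6.679 + 802.5 = 895.826

895.826 g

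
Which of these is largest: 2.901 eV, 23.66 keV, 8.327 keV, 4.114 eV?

23.66 keV

2.901 eV = 2.901 eV
23.66 keV = 23660 eV
8.327 keV = 8327 eV
4.114 eV = 4.114 eV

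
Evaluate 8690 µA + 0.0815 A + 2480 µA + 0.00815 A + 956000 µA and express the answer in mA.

In mA:
  8690 µA = 8690 × 10^-3 mA = 8.69
  0.0815 A = 0.0815 × 10^3 mA = 81.5
  2480 µA = 2480 × 10^-3 mA = 2.48
  0.00815 A = 0.00815 × 10^3 mA = 8.15
  956000 µA = 956000 × 10^-3 mA = 956
Sum: 8.69 + 81.5 + 2.48 + 8.15 + 956 = 1056.82

1056.82 mA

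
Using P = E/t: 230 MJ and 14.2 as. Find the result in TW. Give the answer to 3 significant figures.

16200000000000 TW

(230e6) / (14.2e-18) = 16.197e24 W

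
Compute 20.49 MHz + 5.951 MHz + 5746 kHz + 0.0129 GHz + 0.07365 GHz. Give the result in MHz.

118.737 MHz

In MHz:
  20.49 MHz → 20.49
  5.951 MHz → 5.951
  5746 kHz = 5746 × 10^-3 MHz = 5.746
  0.0129 GHz = 0.0129 × 10^3 MHz = 12.9
  0.07365 GHz = 0.07365 × 10^3 MHz = 73.65
Sum: 20.49 + 5.951 + 5.746 + 12.9 + 73.65 = 118.737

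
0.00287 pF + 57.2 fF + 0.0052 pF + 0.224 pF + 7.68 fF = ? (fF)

296.95 fF

In fF:
  0.00287 pF = 0.00287 × 10³ fF = 2.87
  57.2 fF → 57.2
  0.0052 pF = 0.0052 × 10³ fF = 5.2
  0.224 pF = 0.224 × 10³ fF = 224
  7.68 fF → 7.68
Sum: 2.87 + 57.2 + 5.2 + 224 + 7.68 = 296.95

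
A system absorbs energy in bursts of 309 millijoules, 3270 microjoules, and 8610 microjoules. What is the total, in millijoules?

In millijoules:
  309 millijoules → 309
  3270 microjoules = 3270 × 10^-3 millijoules = 3.27
  8610 microjoules = 8610 × 10^-3 millijoules = 8.61
Sum: 309 + 3.27 + 8.61 = 320.88

320.88 millijoules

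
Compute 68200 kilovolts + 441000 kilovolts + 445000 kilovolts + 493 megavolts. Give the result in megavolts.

In megavolts:
  68200 kilovolts = 68200e-3 megavolts = 68.2
  441000 kilovolts = 441000e-3 megavolts = 441
  445000 kilovolts = 445000e-3 megavolts = 445
  493 megavolts → 493
Sum: 68.2 + 441 + 445 + 493 = 1447.2

1447.2 megavolts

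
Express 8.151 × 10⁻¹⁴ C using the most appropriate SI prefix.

81.51 fC

= 81.51 × 10⁻¹⁵ C; 10⁻¹⁵ is femto.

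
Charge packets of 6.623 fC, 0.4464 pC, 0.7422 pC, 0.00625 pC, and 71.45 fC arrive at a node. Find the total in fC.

1272.923 fC

In fC:
  6.623 fC → 6.623
  0.4464 pC = 0.4464 × 10³ fC = 446.4
  0.7422 pC = 0.7422 × 10³ fC = 742.2
  0.00625 pC = 0.00625 × 10³ fC = 6.25
  71.45 fC → 71.45
Sum: 6.623 + 446.4 + 742.2 + 6.25 + 71.45 = 1272.923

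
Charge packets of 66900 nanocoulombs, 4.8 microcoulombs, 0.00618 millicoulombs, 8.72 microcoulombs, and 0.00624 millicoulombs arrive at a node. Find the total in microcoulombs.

In microcoulombs:
  66900 nanocoulombs = 66900e-3 microcoulombs = 66.9
  4.8 microcoulombs → 4.8
  0.00618 millicoulombs = 0.00618e3 microcoulombs = 6.18
  8.72 microcoulombs → 8.72
  0.00624 millicoulombs = 0.00624e3 microcoulombs = 6.24
Sum: 66.9 + 4.8 + 6.18 + 8.72 + 6.24 = 92.84

92.84 microcoulombs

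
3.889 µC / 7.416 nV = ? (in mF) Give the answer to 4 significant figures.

(3.889 × 10^-6) / (7.416 × 10^-9) = 0.524407 × 10^3 F

524400 mF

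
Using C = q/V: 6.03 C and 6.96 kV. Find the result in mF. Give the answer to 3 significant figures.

(6.03) / (6.96 × 10³) = 0.86638 × 10⁻³ F

0.866 mF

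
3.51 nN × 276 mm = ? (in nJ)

3.51e-9 × 276e-3 = 968.76e-12 J

0.96876 nJ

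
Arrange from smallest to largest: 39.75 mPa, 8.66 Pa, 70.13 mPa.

39.75 mPa < 70.13 mPa < 8.66 Pa

39.75 mPa = 0.03975 Pa
8.66 Pa = 8.66 Pa
70.13 mPa = 0.07013 Pa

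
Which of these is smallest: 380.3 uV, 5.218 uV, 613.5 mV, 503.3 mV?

5.218 uV

380.3 uV = 0.0003803 V
5.218 uV = 0.000005218 V
613.5 mV = 0.6135 V
503.3 mV = 0.5033 V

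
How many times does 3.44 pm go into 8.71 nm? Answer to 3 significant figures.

2530

(8.71 × 10⁻⁹) / (3.44 × 10⁻¹²) = 2.532 × 10³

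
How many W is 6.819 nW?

nano = 10⁻⁹, (no prefix) = 10⁰; factor is 10⁻⁹.
6.819 × 10⁻⁹ = 0.000000006819

0.000000006819 W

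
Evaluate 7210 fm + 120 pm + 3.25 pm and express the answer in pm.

130.46 pm

In pm:
  7210 fm = 7210 × 10⁻³ pm = 7.21
  120 pm → 120
  3.25 pm → 3.25
Sum: 7.21 + 120 + 3.25 = 130.46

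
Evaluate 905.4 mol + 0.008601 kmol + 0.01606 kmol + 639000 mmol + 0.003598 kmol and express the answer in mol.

In mol:
  905.4 mol → 905.4
  0.008601 kmol = 0.008601e3 mol = 8.601
  0.01606 kmol = 0.01606e3 mol = 16.06
  639000 mmol = 639000e-3 mol = 639
  0.003598 kmol = 0.003598e3 mol = 3.598
Sum: 905.4 + 8.601 + 16.06 + 639 + 3.598 = 1572.659

1572.659 mol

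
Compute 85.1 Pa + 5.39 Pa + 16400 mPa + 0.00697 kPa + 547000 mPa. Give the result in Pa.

660.86 Pa

In Pa:
  85.1 Pa → 85.1
  5.39 Pa → 5.39
  16400 mPa = 16400e-3 Pa = 16.4
  0.00697 kPa = 0.00697e3 Pa = 6.97
  547000 mPa = 547000e-3 Pa = 547
Sum: 85.1 + 5.39 + 16.4 + 6.97 + 547 = 660.86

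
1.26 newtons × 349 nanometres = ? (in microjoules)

1.26 × 349 × 10⁻⁹ = 439.74 × 10⁻⁹ J

0.43974 microjoules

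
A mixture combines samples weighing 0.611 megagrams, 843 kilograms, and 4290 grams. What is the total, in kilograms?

In kilograms:
  0.611 megagrams = 0.611 × 10^3 kilograms = 611
  843 kilograms → 843
  4290 grams = 4290 × 10^-3 kilograms = 4.29
Sum: 611 + 843 + 4.29 = 1458.29

1458.29 kilograms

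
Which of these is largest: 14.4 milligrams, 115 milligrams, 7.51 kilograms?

7.51 kilograms

14.4 milligrams = 0.0144 grams
115 milligrams = 0.115 grams
7.51 kilograms = 7510 grams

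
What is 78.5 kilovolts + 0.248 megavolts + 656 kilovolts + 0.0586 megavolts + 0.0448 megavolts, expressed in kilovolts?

In kilovolts:
  78.5 kilovolts → 78.5
  0.248 megavolts = 0.248 × 10³ kilovolts = 248
  656 kilovolts → 656
  0.0586 megavolts = 0.0586 × 10³ kilovolts = 58.6
  0.0448 megavolts = 0.0448 × 10³ kilovolts = 44.8
Sum: 78.5 + 248 + 656 + 58.6 + 44.8 = 1085.9

1085.9 kilovolts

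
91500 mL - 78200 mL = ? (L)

13.3 L

In L:
  91500 mL = 91500 × 10^-3 L = 91.5
  78200 mL = 78200 × 10^-3 L = 78.2
Difference: 91.5 - 78.2 = 13.3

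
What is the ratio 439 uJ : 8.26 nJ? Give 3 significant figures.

53100

(439 × 10⁻⁶) / (8.26 × 10⁻⁹) = 53.15 × 10³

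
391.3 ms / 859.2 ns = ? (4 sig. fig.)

455400

(391.3 × 10^-3) / (859.2 × 10^-9) = 0.45542 × 10^6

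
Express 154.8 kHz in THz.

kilo = 10^3, tera = 10^12; factor is 10^-9.
154.8 × 10^-9 = 0.0000001548

0.0000001548 THz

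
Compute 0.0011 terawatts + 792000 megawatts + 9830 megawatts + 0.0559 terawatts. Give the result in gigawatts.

In gigawatts:
  0.0011 terawatts = 0.0011 × 10^3 gigawatts = 1.1
  792000 megawatts = 792000 × 10^-3 gigawatts = 792
  9830 megawatts = 9830 × 10^-3 gigawatts = 9.83
  0.0559 terawatts = 0.0559 × 10^3 gigawatts = 55.9
Sum: 1.1 + 792 + 9.83 + 55.9 = 858.83

858.83 gigawatts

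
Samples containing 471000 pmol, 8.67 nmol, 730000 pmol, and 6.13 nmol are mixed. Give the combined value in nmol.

1215.8 nmol

In nmol:
  471000 pmol = 471000 × 10^-3 nmol = 471
  8.67 nmol → 8.67
  730000 pmol = 730000 × 10^-3 nmol = 730
  6.13 nmol → 6.13
Sum: 471 + 8.67 + 730 + 6.13 = 1215.8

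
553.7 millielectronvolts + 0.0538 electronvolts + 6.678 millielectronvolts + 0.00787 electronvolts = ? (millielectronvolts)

In millielectronvolts:
  553.7 millielectronvolts → 553.7
  0.0538 electronvolts = 0.0538 × 10³ millielectronvolts = 53.8
  6.678 millielectronvolts → 6.678
  0.00787 electronvolts = 0.00787 × 10³ millielectronvolts = 7.87
Sum: 553.7 + 53.8 + 6.678 + 7.87 = 622.048

622.048 millielectronvolts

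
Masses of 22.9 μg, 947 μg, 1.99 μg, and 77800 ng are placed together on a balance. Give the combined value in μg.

In μg:
  22.9 μg → 22.9
  947 μg → 947
  1.99 μg → 1.99
  77800 ng = 77800e-3 μg = 77.8
Sum: 22.9 + 947 + 1.99 + 77.8 = 1049.69

1049.69 μg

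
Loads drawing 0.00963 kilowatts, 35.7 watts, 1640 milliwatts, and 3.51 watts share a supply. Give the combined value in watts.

50.48 watts

In watts:
  0.00963 kilowatts = 0.00963e3 watts = 9.63
  35.7 watts → 35.7
  1640 milliwatts = 1640e-3 watts = 1.64
  3.51 watts → 3.51
Sum: 9.63 + 35.7 + 1.64 + 3.51 = 50.48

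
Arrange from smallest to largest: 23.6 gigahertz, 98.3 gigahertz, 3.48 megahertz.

23.6 gigahertz = 23600000000 hertz
98.3 gigahertz = 98300000000 hertz
3.48 megahertz = 3480000 hertz

3.48 megahertz < 23.6 gigahertz < 98.3 gigahertz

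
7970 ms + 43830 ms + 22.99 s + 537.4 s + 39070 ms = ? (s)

In s:
  7970 ms = 7970 × 10⁻³ s = 7.97
  43830 ms = 43830 × 10⁻³ s = 43.83
  22.99 s → 22.99
  537.4 s → 537.4
  39070 ms = 39070 × 10⁻³ s = 39.07
Sum: 7.97 + 43.83 + 22.99 + 537.4 + 39.07 = 651.26

651.26 s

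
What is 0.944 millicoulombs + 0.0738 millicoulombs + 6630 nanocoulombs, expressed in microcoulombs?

In microcoulombs:
  0.944 millicoulombs = 0.944 × 10^3 microcoulombs = 944
  0.0738 millicoulombs = 0.0738 × 10^3 microcoulombs = 73.8
  6630 nanocoulombs = 6630 × 10^-3 microcoulombs = 6.63
Sum: 944 + 73.8 + 6.63 = 1024.43

1024.43 microcoulombs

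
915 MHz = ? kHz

915000 kHz

mega = 10^6, kilo = 10^3; factor is 10^3.
915 × 10^3 = 915000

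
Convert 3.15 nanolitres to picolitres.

3150 picolitres

nano = 1e-9, pico = 1e-12; factor is 1e3.
3.15 × 1e3 = 3150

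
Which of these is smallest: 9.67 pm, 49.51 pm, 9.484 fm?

9.67 pm = 0.00000000000967 m
49.51 pm = 0.00000000004951 m
9.484 fm = 0.000000000000009484 m

9.484 fm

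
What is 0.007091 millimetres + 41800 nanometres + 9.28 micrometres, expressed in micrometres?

58.171 micrometres

In micrometres:
  0.007091 millimetres = 0.007091e3 micrometres = 7.091
  41800 nanometres = 41800e-3 micrometres = 41.8
  9.28 micrometres → 9.28
Sum: 7.091 + 41.8 + 9.28 = 58.171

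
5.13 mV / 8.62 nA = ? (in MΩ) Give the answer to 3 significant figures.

0.595 MΩ

(5.13 × 10⁻³) / (8.62 × 10⁻⁹) = 0.59513 × 10⁶ Ω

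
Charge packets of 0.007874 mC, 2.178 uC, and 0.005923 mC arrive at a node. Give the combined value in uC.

In uC:
  0.007874 mC = 0.007874 × 10^3 uC = 7.874
  2.178 uC → 2.178
  0.005923 mC = 0.005923 × 10^3 uC = 5.923
Sum: 7.874 + 2.178 + 5.923 = 15.975

15.975 uC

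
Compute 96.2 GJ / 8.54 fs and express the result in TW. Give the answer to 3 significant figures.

11300000000000 TW

(96.2 × 10⁹) / (8.54 × 10⁻¹⁵) = 11.265 × 10²⁴ W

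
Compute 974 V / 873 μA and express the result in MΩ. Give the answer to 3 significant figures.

1.12 MΩ

(974) / (873 × 10⁻⁶) = 1.1157 × 10⁶ Ω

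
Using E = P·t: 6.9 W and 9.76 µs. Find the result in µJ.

67.344 µJ

6.9 × 9.76 × 10⁻⁶ = 67.344 × 10⁻⁶ J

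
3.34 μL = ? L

0.00000334 L

micro = 10⁻⁶, (no prefix) = 10⁰; factor is 10⁻⁶.
3.34 × 10⁻⁶ = 0.00000334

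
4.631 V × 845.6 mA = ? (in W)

3.9159736 W

4.631 × 845.6 × 10⁻³ = 3915.9736 × 10⁻³ W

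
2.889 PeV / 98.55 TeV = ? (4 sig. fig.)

29.32

(2.889 × 10¹⁵) / (98.55 × 10¹²) = 0.029315 × 10³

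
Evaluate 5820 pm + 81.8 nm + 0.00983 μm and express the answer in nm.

In nm:
  5820 pm = 5820 × 10^-3 nm = 5.82
  81.8 nm → 81.8
  0.00983 μm = 0.00983 × 10^3 nm = 9.83
Sum: 5.82 + 81.8 + 9.83 = 97.45

97.45 nm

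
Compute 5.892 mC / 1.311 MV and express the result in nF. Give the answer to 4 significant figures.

4.494 nF

(5.892 × 10⁻³) / (1.311 × 10⁶) = 4.49428 × 10⁻⁹ F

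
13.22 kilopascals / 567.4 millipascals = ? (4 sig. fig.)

(13.22 × 10^3) / (567.4 × 10^-3) = 0.023299 × 10^6

23300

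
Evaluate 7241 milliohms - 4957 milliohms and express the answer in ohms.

In ohms:
  7241 milliohms = 7241 × 10^-3 ohms = 7.241
  4957 milliohms = 4957 × 10^-3 ohms = 4.957
Difference: 7.241 - 4.957 = 2.284

2.284 ohms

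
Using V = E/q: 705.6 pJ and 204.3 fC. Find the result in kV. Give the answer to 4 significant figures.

3.454 kV

(705.6e-12) / (204.3e-15) = 3.45374e3 V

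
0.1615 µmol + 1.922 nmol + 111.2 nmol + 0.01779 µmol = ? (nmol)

In nmol:
  0.1615 µmol = 0.1615e3 nmol = 161.5
  1.922 nmol → 1.922
  111.2 nmol → 111.2
  0.01779 µmol = 0.01779e3 nmol = 17.79
Sum: 161.5 + 1.922 + 111.2 + 17.79 = 292.412

292.412 nmol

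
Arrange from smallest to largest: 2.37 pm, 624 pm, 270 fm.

2.37 pm = 0.00000000000237 m
624 pm = 0.000000000624 m
270 fm = 0.00000000000027 m

270 fm < 2.37 pm < 624 pm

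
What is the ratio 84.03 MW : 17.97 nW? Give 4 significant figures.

(84.03 × 10⁶) / (17.97 × 10⁻⁹) = 4.6761 × 10¹⁵

4676000000000000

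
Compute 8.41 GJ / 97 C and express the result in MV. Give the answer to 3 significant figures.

86.7 MV

(8.41 × 10⁹) / (97) = 0.086701 × 10⁹ V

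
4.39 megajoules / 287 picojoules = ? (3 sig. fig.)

(4.39 × 10⁶) / (287 × 10⁻¹²) = 0.0153 × 10¹⁸

15300000000000000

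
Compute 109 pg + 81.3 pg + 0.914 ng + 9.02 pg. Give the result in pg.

1113.32 pg

In pg:
  109 pg → 109
  81.3 pg → 81.3
  0.914 ng = 0.914 × 10^3 pg = 914
  9.02 pg → 9.02
Sum: 109 + 81.3 + 914 + 9.02 = 1113.32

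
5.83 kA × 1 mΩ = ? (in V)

5.83 × 10³ × 1 × 10⁻³ = 5.83 V

5.83 V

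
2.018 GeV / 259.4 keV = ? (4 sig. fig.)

(2.018 × 10⁹) / (259.4 × 10³) = 0.0077795 × 10⁶

7779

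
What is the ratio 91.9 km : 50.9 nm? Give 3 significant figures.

1810000000000

(91.9 × 10³) / (50.9 × 10⁻⁹) = 1.806 × 10¹²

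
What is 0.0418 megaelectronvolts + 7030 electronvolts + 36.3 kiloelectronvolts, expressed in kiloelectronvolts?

In kiloelectronvolts:
  0.0418 megaelectronvolts = 0.0418e3 kiloelectronvolts = 41.8
  7030 electronvolts = 7030e-3 kiloelectronvolts = 7.03
  36.3 kiloelectronvolts → 36.3
Sum: 41.8 + 7.03 + 36.3 = 85.13

85.13 kiloelectronvolts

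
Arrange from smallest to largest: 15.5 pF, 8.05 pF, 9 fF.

15.5 pF = 0.0000000000155 F
8.05 pF = 0.00000000000805 F
9 fF = 0.000000000000009 F

9 fF < 8.05 pF < 15.5 pF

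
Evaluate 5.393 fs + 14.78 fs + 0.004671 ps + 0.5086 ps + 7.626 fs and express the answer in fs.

In fs:
  5.393 fs → 5.393
  14.78 fs → 14.78
  0.004671 ps = 0.004671 × 10^3 fs = 4.671
  0.5086 ps = 0.5086 × 10^3 fs = 508.6
  7.626 fs → 7.626
Sum: 5.393 + 14.78 + 4.671 + 508.6 + 7.626 = 541.07

541.07 fs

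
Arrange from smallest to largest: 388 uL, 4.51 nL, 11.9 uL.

388 uL = 0.000388 L
4.51 nL = 0.00000000451 L
11.9 uL = 0.0000119 L

4.51 nL < 11.9 uL < 388 uL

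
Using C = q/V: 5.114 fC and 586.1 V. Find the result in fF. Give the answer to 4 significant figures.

0.008725 fF

(5.114 × 10^-15) / (586.1) = 0.00872547 × 10^-15 F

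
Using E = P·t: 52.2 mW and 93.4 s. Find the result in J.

52.2e-3 × 93.4 = 4875.48e-3 J

4.87548 J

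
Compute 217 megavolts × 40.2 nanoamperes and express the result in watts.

8.7234 watts

217e6 × 40.2e-9 = 8723.4e-3 W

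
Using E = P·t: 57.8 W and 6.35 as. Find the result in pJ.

57.8 × 6.35 × 10⁻¹⁸ = 367.03 × 10⁻¹⁸ J

0.00036703 pJ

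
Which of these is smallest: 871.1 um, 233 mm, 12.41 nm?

12.41 nm

871.1 um = 0.0008711 m
233 mm = 0.233 m
12.41 nm = 0.00000001241 m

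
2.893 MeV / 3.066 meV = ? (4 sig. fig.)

(2.893 × 10⁶) / (3.066 × 10⁻³) = 0.94357 × 10⁹

943600000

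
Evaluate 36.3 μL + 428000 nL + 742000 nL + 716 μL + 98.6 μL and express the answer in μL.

2020.9 μL

In μL:
  36.3 μL → 36.3
  428000 nL = 428000e-3 μL = 428
  742000 nL = 742000e-3 μL = 742
  716 μL → 716
  98.6 μL → 98.6
Sum: 36.3 + 428 + 742 + 716 + 98.6 = 2020.9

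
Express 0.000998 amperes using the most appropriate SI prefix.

998 microamperes

= 998 × 10^-6 amperes; 10^-6 is micro.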